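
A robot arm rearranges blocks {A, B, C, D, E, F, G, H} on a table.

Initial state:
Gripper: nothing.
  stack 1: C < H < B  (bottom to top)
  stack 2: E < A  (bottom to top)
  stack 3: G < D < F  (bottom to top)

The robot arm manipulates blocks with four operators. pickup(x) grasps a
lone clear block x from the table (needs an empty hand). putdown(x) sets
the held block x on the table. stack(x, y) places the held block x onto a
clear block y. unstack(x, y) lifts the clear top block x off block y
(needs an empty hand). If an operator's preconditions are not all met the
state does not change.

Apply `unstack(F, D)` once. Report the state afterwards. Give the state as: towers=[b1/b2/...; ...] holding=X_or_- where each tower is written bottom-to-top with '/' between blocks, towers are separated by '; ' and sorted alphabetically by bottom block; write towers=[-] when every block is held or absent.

before: towers=[C/H/B; E/A; G/D/F] holding=-
pre[unstack(F, D)]: on(F,D) ok, clear(F) ok, handempty ok
all met → apply unstack(F, D)
after:  towers=[C/H/B; E/A; G/D] holding=F

towers=[C/H/B; E/A; G/D] holding=F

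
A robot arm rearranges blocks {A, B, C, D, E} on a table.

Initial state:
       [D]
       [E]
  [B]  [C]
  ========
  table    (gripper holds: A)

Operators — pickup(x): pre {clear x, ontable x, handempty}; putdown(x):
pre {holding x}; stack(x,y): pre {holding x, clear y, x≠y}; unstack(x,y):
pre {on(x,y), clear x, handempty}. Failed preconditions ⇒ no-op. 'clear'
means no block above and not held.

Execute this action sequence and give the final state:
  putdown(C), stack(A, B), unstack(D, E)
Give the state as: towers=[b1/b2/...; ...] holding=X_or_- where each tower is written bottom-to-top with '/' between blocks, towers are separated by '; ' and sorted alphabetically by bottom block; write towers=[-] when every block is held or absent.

towers=[B/A; C/E] holding=D

step 1 (putdown(C)) [no-op]: towers=[B; C/E/D] holding=A
step 2 (stack(A, B)): towers=[B/A; C/E/D] holding=-
step 3 (unstack(D, E)): towers=[B/A; C/E] holding=D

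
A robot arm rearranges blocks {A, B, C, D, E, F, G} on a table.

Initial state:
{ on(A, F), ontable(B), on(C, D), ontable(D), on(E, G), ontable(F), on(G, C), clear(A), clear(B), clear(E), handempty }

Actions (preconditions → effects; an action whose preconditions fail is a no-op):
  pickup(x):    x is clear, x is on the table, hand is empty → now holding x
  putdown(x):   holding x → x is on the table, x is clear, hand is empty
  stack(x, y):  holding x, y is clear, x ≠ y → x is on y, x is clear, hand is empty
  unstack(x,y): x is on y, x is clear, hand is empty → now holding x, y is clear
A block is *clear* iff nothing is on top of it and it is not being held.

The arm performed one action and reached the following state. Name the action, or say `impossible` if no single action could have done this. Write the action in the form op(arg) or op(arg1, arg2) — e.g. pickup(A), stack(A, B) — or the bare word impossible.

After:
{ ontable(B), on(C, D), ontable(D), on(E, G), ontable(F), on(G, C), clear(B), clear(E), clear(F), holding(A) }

target: towers=[B; D/C/G/E; F] holding=A
         pickup(B) → towers=[D/C/G/E; F/A] holding=B
     unstack(A, F) → towers=[B; D/C/G/E; F] holding=A  ← match
     unstack(E, G) → towers=[B; D/C/G; F/A] holding=E

unstack(A, F)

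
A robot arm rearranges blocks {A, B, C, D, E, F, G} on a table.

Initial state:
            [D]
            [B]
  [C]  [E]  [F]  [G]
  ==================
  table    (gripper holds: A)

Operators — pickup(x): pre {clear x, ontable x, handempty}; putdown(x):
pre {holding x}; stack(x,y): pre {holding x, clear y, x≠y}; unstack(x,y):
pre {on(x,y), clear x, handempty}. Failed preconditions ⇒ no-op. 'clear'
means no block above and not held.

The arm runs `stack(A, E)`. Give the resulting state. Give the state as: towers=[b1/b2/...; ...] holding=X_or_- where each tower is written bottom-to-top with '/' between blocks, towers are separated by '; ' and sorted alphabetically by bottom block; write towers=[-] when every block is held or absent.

towers=[C; E/A; F/B/D; G] holding=-

before: towers=[C; E; F/B/D; G] holding=A
pre[stack(A, E)]: holding(A) yes, clear(E) yes, A≠E yes
all met → apply stack(A, E)
after:  towers=[C; E/A; F/B/D; G] holding=-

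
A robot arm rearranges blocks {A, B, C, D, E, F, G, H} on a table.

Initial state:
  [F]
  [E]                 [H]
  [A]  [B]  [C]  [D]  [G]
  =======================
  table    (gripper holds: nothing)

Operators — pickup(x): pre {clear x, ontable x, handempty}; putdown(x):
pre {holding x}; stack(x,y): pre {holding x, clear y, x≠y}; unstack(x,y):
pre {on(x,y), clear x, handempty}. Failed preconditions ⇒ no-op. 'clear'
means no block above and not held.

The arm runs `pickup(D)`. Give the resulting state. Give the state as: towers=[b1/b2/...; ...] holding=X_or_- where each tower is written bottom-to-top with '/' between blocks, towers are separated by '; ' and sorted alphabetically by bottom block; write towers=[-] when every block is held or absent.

towers=[A/E/F; B; C; G/H] holding=D

before: towers=[A/E/F; B; C; D; G/H] holding=-
pre[pickup(D)]: clear(D) yes, ontable(D) yes, handempty yes
all met → apply pickup(D)
after:  towers=[A/E/F; B; C; G/H] holding=D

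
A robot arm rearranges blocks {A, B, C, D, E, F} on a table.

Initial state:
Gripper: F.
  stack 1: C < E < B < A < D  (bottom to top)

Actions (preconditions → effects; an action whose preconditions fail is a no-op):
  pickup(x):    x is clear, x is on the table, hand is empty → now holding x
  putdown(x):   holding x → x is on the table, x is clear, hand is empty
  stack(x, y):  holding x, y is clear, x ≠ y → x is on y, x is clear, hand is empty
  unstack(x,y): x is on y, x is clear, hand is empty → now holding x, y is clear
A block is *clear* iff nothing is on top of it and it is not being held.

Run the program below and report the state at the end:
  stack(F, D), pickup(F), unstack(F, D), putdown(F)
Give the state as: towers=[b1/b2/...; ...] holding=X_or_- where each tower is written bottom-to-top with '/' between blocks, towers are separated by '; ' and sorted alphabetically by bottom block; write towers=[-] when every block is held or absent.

towers=[C/E/B/A/D; F] holding=-

step 1 (stack(F, D)): towers=[C/E/B/A/D/F] holding=-
step 2 (pickup(F)) [no-op]: towers=[C/E/B/A/D/F] holding=-
step 3 (unstack(F, D)): towers=[C/E/B/A/D] holding=F
step 4 (putdown(F)): towers=[C/E/B/A/D; F] holding=-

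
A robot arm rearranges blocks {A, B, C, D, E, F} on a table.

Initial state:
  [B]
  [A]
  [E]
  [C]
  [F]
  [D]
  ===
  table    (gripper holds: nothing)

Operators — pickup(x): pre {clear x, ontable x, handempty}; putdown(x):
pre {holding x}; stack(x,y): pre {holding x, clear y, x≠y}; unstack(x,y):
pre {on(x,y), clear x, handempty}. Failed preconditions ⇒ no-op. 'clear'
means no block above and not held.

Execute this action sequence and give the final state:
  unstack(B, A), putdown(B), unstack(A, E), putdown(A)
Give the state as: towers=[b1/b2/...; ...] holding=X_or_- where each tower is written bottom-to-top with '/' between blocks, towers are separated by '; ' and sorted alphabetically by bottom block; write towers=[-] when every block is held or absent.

towers=[A; B; D/F/C/E] holding=-

step 1 (unstack(B, A)): towers=[D/F/C/E/A] holding=B
step 2 (putdown(B)): towers=[B; D/F/C/E/A] holding=-
step 3 (unstack(A, E)): towers=[B; D/F/C/E] holding=A
step 4 (putdown(A)): towers=[A; B; D/F/C/E] holding=-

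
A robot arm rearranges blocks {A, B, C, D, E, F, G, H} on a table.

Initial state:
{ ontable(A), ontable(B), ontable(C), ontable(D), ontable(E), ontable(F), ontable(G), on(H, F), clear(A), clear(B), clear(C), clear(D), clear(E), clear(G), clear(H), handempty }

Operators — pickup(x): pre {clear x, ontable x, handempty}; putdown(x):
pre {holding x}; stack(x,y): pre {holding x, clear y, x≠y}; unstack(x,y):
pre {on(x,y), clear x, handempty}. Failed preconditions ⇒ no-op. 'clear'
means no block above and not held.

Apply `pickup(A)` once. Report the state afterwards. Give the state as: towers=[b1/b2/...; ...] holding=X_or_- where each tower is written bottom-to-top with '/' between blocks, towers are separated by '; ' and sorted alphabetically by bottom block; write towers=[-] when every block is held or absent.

towers=[B; C; D; E; F/H; G] holding=A

before: towers=[A; B; C; D; E; F/H; G] holding=-
pre[pickup(A)]: clear(A) ✓, ontable(A) ✓, handempty ✓
all met → apply pickup(A)
after:  towers=[B; C; D; E; F/H; G] holding=A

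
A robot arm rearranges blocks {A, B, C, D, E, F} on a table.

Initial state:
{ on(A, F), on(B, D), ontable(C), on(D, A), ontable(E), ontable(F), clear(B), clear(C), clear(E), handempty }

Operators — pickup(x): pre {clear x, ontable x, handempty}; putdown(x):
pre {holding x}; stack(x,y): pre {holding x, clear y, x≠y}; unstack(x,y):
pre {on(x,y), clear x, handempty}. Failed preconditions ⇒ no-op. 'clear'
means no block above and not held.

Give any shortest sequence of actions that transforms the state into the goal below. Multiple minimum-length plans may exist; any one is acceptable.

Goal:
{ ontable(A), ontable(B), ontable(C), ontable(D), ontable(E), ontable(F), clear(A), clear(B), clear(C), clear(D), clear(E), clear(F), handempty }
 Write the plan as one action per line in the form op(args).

step 1 (unstack(B, D)): towers=[C; E; F/A/D] holding=B
step 2 (putdown(B)): towers=[B; C; E; F/A/D] holding=-
step 3 (unstack(D, A)): towers=[B; C; E; F/A] holding=D
step 4 (putdown(D)): towers=[B; C; D; E; F/A] holding=-
step 5 (unstack(A, F)): towers=[B; C; D; E; F] holding=A
step 6 (putdown(A)): towers=[A; B; C; D; E; F] holding=-
goal check: towers=[A; B; C; D; E; F] holding=- — reached (length 6, optimal by BFS)

unstack(B, D)
putdown(B)
unstack(D, A)
putdown(D)
unstack(A, F)
putdown(A)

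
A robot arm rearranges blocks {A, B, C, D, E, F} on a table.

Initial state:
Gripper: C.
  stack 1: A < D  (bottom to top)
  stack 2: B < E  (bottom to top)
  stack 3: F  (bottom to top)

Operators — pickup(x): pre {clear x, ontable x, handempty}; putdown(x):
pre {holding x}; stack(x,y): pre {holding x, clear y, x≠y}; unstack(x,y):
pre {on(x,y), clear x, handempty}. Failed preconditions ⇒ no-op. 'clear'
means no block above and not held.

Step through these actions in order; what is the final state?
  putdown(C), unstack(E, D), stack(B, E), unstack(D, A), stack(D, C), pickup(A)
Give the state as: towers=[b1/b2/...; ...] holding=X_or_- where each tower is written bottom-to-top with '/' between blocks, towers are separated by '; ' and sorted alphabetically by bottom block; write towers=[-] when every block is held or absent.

towers=[B/E; C/D; F] holding=A

step 1 (putdown(C)): towers=[A/D; B/E; C; F] holding=-
step 2 (unstack(E, D)) [no-op]: towers=[A/D; B/E; C; F] holding=-
step 3 (stack(B, E)) [no-op]: towers=[A/D; B/E; C; F] holding=-
step 4 (unstack(D, A)): towers=[A; B/E; C; F] holding=D
step 5 (stack(D, C)): towers=[A; B/E; C/D; F] holding=-
step 6 (pickup(A)): towers=[B/E; C/D; F] holding=A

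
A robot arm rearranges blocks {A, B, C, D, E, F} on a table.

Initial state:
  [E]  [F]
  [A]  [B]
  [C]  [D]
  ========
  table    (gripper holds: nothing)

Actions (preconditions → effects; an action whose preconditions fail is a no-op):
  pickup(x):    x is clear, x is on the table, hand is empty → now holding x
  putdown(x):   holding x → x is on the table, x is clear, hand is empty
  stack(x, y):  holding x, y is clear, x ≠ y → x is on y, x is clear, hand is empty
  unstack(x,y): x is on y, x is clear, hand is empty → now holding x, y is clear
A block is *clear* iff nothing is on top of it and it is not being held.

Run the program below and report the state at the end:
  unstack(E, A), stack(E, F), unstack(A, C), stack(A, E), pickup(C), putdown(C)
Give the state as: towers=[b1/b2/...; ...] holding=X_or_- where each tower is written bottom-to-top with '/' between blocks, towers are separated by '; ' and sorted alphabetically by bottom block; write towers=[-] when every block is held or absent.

towers=[C; D/B/F/E/A] holding=-

step 1 (unstack(E, A)): towers=[C/A; D/B/F] holding=E
step 2 (stack(E, F)): towers=[C/A; D/B/F/E] holding=-
step 3 (unstack(A, C)): towers=[C; D/B/F/E] holding=A
step 4 (stack(A, E)): towers=[C; D/B/F/E/A] holding=-
step 5 (pickup(C)): towers=[D/B/F/E/A] holding=C
step 6 (putdown(C)): towers=[C; D/B/F/E/A] holding=-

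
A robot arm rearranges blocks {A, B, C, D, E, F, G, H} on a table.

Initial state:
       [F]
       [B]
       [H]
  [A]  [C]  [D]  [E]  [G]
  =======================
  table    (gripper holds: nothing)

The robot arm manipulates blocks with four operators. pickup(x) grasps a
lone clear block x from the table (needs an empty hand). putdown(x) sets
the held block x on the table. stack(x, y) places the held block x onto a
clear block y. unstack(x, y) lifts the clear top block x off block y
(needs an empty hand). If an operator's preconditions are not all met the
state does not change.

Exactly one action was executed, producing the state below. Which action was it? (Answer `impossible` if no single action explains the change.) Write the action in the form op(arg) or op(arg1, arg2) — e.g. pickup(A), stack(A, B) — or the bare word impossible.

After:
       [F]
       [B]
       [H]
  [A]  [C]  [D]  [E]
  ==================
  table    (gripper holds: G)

target: towers=[A; C/H/B/F; D; E] holding=G
         pickup(G) → towers=[A; C/H/B/F; D; E] holding=G  ← match
         pickup(A) → towers=[C/H/B/F; D; E; G] holding=A
         pickup(E) → towers=[A; C/H/B/F; D; G] holding=E
     unstack(F, B) → towers=[A; C/H/B; D; E; G] holding=F
         pickup(D) → towers=[A; C/H/B/F; E; G] holding=D

pickup(G)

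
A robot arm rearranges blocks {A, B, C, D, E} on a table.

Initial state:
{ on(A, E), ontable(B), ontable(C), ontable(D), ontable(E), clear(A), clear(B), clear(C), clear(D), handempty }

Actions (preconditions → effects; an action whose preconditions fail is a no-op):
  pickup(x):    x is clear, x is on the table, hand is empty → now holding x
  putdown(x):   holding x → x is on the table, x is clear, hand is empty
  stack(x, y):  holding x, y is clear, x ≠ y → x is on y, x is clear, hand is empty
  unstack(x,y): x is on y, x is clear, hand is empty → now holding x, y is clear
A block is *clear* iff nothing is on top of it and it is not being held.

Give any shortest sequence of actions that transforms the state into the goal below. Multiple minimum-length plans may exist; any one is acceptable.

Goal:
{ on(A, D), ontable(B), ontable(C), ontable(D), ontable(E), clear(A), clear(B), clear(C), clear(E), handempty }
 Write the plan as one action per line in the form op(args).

step 1 (unstack(A, E)): towers=[B; C; D; E] holding=A
step 2 (stack(A, D)): towers=[B; C; D/A; E] holding=-
goal check: towers=[B; C; D/A; E] holding=- — reached (length 2, optimal by BFS)

unstack(A, E)
stack(A, D)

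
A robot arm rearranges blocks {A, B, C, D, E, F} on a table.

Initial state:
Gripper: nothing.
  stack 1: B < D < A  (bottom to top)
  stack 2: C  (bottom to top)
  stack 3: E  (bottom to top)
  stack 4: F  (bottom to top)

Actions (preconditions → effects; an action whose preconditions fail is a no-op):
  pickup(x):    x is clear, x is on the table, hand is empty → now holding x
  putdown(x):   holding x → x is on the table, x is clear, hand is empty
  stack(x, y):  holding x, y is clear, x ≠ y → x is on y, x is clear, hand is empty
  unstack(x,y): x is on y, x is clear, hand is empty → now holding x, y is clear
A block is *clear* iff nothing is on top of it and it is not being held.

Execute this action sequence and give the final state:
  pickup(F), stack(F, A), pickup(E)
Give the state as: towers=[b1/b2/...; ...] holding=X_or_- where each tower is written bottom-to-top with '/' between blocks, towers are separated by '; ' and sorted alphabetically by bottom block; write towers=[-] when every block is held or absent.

towers=[B/D/A/F; C] holding=E

step 1 (pickup(F)): towers=[B/D/A; C; E] holding=F
step 2 (stack(F, A)): towers=[B/D/A/F; C; E] holding=-
step 3 (pickup(E)): towers=[B/D/A/F; C] holding=E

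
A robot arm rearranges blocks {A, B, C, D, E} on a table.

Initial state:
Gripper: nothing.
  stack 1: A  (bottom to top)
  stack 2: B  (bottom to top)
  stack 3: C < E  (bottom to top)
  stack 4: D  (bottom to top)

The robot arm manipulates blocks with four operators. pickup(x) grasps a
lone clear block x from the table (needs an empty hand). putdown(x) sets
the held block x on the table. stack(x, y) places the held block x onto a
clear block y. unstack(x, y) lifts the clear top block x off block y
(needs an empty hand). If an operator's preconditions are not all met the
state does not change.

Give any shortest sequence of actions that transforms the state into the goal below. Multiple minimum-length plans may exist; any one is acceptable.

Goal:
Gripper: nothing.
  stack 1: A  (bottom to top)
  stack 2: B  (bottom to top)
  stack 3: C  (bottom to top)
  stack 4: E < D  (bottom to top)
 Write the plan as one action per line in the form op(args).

step 1 (unstack(E, C)): towers=[A; B; C; D] holding=E
step 2 (putdown(E)): towers=[A; B; C; D; E] holding=-
step 3 (pickup(D)): towers=[A; B; C; E] holding=D
step 4 (stack(D, E)): towers=[A; B; C; E/D] holding=-
goal check: towers=[A; B; C; E/D] holding=- — reached (length 4, optimal by BFS)

unstack(E, C)
putdown(E)
pickup(D)
stack(D, E)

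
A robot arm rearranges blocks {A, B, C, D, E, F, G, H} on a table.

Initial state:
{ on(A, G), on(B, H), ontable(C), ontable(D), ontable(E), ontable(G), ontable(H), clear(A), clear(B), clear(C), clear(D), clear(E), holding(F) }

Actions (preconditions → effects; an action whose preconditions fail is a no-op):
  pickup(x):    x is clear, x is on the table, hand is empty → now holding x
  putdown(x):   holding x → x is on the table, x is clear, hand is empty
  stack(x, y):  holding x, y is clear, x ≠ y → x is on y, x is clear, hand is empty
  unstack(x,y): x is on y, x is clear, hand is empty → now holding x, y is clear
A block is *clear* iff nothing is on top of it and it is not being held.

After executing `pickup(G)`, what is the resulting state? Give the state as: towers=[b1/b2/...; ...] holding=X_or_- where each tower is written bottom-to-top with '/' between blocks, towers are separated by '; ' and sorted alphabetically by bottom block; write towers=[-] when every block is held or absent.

towers=[C; D; E; G/A; H/B] holding=F

before: towers=[C; D; E; G/A; H/B] holding=F
pre[pickup(G)]: clear(G) ✗, ontable(G) ✓, handempty ✗
clear(G), handempty unmet → pickup(G) is a no-op
after:  towers=[C; D; E; G/A; H/B] holding=F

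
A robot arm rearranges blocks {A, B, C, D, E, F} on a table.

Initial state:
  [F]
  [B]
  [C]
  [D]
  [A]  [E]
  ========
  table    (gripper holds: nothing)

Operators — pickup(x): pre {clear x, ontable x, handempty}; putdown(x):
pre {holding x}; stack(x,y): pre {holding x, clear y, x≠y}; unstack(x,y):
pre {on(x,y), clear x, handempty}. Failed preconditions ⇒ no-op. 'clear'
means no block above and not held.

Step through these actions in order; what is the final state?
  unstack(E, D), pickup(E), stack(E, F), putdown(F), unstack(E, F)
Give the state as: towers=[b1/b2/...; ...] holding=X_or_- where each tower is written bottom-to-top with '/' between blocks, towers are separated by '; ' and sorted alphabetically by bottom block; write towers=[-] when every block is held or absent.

towers=[A/D/C/B/F] holding=E

step 1 (unstack(E, D)) [no-op]: towers=[A/D/C/B/F; E] holding=-
step 2 (pickup(E)): towers=[A/D/C/B/F] holding=E
step 3 (stack(E, F)): towers=[A/D/C/B/F/E] holding=-
step 4 (putdown(F)) [no-op]: towers=[A/D/C/B/F/E] holding=-
step 5 (unstack(E, F)): towers=[A/D/C/B/F] holding=E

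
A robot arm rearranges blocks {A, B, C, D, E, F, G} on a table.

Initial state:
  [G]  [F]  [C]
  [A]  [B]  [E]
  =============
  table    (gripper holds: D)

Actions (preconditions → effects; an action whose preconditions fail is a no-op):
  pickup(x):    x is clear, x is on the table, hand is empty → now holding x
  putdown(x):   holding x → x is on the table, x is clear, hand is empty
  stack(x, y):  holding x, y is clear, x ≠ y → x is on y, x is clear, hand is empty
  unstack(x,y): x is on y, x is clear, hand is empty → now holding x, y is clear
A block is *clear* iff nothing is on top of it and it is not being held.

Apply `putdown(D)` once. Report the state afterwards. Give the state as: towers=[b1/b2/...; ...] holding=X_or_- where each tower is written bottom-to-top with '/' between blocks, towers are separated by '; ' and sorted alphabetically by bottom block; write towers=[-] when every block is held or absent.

before: towers=[A/G; B/F; E/C] holding=D
pre[putdown(D)]: holding(D) ok
all met → apply putdown(D)
after:  towers=[A/G; B/F; D; E/C] holding=-

towers=[A/G; B/F; D; E/C] holding=-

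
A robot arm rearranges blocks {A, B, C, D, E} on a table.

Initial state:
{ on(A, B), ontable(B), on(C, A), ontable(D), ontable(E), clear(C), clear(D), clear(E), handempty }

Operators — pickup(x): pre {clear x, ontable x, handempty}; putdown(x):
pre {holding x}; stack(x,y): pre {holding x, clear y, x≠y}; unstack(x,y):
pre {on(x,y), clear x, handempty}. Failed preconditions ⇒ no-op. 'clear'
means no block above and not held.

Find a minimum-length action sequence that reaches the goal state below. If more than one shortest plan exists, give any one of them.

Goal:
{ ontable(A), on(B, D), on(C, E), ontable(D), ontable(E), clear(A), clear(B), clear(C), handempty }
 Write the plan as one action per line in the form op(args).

unstack(C, A)
stack(C, E)
unstack(A, B)
putdown(A)
pickup(B)
stack(B, D)

step 1 (unstack(C, A)): towers=[B/A; D; E] holding=C
step 2 (stack(C, E)): towers=[B/A; D; E/C] holding=-
step 3 (unstack(A, B)): towers=[B; D; E/C] holding=A
step 4 (putdown(A)): towers=[A; B; D; E/C] holding=-
step 5 (pickup(B)): towers=[A; D; E/C] holding=B
step 6 (stack(B, D)): towers=[A; D/B; E/C] holding=-
goal check: towers=[A; D/B; E/C] holding=- — reached (length 6, optimal by BFS)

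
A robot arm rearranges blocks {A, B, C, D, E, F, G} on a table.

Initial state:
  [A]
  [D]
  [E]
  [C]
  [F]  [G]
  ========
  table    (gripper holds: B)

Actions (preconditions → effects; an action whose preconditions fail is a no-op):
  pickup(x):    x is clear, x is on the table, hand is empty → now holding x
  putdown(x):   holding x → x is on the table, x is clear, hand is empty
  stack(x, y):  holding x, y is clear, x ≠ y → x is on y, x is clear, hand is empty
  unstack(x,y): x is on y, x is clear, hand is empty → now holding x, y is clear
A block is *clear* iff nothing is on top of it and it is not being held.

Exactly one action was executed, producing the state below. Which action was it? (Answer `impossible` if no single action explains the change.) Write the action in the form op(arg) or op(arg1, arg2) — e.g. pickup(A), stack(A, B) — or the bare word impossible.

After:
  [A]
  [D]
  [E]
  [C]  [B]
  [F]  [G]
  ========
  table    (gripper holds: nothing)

stack(B, G)

target: towers=[F/C/E/D/A; G/B] holding=-
        putdown(B) → towers=[B; F/C/E/D/A; G] holding=-
       stack(B, G) → towers=[F/C/E/D/A; G/B] holding=-  ← match
       stack(B, A) → towers=[F/C/E/D/A/B; G] holding=-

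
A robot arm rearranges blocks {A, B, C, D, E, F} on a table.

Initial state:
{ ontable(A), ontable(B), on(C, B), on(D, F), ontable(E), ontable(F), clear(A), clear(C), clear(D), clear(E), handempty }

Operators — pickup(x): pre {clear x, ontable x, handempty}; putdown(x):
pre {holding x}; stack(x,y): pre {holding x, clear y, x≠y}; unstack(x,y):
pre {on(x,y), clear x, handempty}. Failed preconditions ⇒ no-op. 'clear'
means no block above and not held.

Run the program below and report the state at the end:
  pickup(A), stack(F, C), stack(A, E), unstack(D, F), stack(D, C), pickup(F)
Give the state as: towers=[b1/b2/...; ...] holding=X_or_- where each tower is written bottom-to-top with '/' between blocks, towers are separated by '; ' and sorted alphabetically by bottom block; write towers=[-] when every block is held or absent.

step 1 (pickup(A)): towers=[B/C; E; F/D] holding=A
step 2 (stack(F, C)) [no-op]: towers=[B/C; E; F/D] holding=A
step 3 (stack(A, E)): towers=[B/C; E/A; F/D] holding=-
step 4 (unstack(D, F)): towers=[B/C; E/A; F] holding=D
step 5 (stack(D, C)): towers=[B/C/D; E/A; F] holding=-
step 6 (pickup(F)): towers=[B/C/D; E/A] holding=F

towers=[B/C/D; E/A] holding=F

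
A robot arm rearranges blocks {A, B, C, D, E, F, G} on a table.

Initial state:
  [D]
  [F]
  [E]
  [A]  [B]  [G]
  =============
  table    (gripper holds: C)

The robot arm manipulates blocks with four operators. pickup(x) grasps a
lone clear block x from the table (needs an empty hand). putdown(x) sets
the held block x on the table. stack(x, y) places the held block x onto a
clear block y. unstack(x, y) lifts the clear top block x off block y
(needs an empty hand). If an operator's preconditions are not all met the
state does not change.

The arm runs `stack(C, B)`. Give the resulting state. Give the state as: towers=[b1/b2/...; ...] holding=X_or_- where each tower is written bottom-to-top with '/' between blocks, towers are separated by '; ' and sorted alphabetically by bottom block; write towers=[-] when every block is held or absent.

towers=[A/E/F/D; B/C; G] holding=-

before: towers=[A/E/F/D; B; G] holding=C
pre[stack(C, B)]: holding(C) ok, clear(B) ok, C≠B ok
all met → apply stack(C, B)
after:  towers=[A/E/F/D; B/C; G] holding=-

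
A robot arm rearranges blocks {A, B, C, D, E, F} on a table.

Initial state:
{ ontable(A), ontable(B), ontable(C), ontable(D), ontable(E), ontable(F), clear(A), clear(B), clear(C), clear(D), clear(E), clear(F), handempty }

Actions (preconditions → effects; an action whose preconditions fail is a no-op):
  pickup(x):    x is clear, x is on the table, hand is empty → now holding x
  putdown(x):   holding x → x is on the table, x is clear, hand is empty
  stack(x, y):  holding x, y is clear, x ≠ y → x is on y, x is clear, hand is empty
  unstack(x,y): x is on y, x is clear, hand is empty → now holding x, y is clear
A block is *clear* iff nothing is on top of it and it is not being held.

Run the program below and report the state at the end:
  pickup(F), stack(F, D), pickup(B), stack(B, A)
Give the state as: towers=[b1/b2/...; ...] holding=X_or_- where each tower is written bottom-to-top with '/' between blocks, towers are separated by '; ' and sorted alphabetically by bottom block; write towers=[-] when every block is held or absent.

step 1 (pickup(F)): towers=[A; B; C; D; E] holding=F
step 2 (stack(F, D)): towers=[A; B; C; D/F; E] holding=-
step 3 (pickup(B)): towers=[A; C; D/F; E] holding=B
step 4 (stack(B, A)): towers=[A/B; C; D/F; E] holding=-

towers=[A/B; C; D/F; E] holding=-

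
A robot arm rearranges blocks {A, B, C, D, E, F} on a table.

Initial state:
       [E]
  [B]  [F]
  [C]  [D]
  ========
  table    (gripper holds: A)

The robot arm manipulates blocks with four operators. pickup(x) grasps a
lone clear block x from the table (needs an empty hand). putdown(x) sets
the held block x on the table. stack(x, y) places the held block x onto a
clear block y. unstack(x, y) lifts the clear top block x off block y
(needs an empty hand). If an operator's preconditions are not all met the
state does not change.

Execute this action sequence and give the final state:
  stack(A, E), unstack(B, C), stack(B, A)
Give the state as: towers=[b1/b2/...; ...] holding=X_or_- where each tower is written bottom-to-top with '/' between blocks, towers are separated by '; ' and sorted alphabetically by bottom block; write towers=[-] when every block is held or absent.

step 1 (stack(A, E)): towers=[C/B; D/F/E/A] holding=-
step 2 (unstack(B, C)): towers=[C; D/F/E/A] holding=B
step 3 (stack(B, A)): towers=[C; D/F/E/A/B] holding=-

towers=[C; D/F/E/A/B] holding=-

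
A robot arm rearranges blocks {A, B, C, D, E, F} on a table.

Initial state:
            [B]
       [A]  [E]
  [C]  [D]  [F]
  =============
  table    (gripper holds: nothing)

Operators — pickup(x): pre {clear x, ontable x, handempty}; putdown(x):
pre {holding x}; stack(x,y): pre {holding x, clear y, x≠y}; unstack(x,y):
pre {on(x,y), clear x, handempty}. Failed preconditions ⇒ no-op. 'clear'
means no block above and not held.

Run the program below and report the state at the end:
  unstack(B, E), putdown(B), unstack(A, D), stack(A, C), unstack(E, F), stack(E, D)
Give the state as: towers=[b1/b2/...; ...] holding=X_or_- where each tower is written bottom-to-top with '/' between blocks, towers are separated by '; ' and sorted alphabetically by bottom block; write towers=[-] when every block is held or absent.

towers=[B; C/A; D/E; F] holding=-

step 1 (unstack(B, E)): towers=[C; D/A; F/E] holding=B
step 2 (putdown(B)): towers=[B; C; D/A; F/E] holding=-
step 3 (unstack(A, D)): towers=[B; C; D; F/E] holding=A
step 4 (stack(A, C)): towers=[B; C/A; D; F/E] holding=-
step 5 (unstack(E, F)): towers=[B; C/A; D; F] holding=E
step 6 (stack(E, D)): towers=[B; C/A; D/E; F] holding=-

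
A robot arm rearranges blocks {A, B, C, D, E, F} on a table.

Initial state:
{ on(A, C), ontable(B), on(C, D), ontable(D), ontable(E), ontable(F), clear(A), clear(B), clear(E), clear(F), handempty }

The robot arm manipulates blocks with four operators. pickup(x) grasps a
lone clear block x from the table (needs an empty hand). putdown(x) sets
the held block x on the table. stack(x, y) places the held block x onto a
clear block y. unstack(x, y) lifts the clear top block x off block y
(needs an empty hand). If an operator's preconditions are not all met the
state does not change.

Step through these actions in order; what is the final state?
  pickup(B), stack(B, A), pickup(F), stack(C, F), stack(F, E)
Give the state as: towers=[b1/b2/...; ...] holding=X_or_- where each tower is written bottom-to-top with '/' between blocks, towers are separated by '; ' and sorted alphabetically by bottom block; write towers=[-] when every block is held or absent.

step 1 (pickup(B)): towers=[D/C/A; E; F] holding=B
step 2 (stack(B, A)): towers=[D/C/A/B; E; F] holding=-
step 3 (pickup(F)): towers=[D/C/A/B; E] holding=F
step 4 (stack(C, F)) [no-op]: towers=[D/C/A/B; E] holding=F
step 5 (stack(F, E)): towers=[D/C/A/B; E/F] holding=-

towers=[D/C/A/B; E/F] holding=-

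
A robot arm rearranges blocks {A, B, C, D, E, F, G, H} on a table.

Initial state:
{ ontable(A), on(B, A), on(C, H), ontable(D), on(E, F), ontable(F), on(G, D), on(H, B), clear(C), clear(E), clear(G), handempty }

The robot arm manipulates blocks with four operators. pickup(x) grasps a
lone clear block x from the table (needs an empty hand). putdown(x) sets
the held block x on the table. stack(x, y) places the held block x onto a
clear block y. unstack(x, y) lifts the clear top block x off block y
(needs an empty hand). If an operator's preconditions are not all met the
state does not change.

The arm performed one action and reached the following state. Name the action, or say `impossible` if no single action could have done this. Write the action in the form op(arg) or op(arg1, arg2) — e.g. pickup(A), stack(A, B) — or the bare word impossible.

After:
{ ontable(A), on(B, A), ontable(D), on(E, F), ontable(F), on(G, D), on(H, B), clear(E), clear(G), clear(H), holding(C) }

target: towers=[A/B/H; D/G; F/E] holding=C
     unstack(G, D) → towers=[A/B/H/C; D; F/E] holding=G
     unstack(E, F) → towers=[A/B/H/C; D/G; F] holding=E
     unstack(C, H) → towers=[A/B/H; D/G; F/E] holding=C  ← match

unstack(C, H)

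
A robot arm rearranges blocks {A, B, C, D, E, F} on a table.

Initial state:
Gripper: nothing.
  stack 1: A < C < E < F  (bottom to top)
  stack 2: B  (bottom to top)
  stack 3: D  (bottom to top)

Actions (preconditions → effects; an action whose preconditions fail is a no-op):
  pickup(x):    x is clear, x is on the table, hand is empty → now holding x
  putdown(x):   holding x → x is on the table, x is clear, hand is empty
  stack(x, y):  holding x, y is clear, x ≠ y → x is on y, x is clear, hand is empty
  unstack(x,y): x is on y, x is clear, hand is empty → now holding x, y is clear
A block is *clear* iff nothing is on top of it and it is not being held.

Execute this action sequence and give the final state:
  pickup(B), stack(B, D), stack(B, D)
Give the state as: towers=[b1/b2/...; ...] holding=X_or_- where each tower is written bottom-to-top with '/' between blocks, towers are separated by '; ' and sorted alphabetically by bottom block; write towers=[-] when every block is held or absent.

towers=[A/C/E/F; D/B] holding=-

step 1 (pickup(B)): towers=[A/C/E/F; D] holding=B
step 2 (stack(B, D)): towers=[A/C/E/F; D/B] holding=-
step 3 (stack(B, D)) [no-op]: towers=[A/C/E/F; D/B] holding=-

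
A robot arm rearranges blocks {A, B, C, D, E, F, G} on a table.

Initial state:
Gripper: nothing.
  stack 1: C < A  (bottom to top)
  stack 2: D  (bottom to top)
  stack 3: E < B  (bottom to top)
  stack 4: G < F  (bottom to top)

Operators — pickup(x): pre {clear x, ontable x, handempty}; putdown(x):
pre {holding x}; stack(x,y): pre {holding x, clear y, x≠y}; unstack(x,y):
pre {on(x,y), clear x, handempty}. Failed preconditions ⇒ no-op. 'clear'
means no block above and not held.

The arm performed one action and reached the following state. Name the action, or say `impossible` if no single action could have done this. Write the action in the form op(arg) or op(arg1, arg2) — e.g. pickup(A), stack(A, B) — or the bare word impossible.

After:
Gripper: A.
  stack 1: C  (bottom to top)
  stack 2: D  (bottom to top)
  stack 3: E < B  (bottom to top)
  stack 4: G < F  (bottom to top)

target: towers=[C; D; E/B; G/F] holding=A
     unstack(B, E) → towers=[C/A; D; E; G/F] holding=B
     unstack(F, G) → towers=[C/A; D; E/B; G] holding=F
         pickup(D) → towers=[C/A; E/B; G/F] holding=D
     unstack(A, C) → towers=[C; D; E/B; G/F] holding=A  ← match

unstack(A, C)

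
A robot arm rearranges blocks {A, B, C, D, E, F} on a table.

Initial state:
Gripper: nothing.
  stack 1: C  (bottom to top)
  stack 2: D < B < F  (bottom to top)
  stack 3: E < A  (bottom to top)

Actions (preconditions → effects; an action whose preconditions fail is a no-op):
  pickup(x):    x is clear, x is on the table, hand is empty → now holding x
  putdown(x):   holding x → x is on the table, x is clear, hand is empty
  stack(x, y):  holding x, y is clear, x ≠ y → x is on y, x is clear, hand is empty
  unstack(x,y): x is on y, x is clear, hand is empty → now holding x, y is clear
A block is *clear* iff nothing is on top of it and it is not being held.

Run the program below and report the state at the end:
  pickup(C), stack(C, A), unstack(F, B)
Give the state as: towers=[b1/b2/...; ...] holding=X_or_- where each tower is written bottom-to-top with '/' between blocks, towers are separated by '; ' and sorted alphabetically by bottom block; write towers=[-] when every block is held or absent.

towers=[D/B; E/A/C] holding=F

step 1 (pickup(C)): towers=[D/B/F; E/A] holding=C
step 2 (stack(C, A)): towers=[D/B/F; E/A/C] holding=-
step 3 (unstack(F, B)): towers=[D/B; E/A/C] holding=F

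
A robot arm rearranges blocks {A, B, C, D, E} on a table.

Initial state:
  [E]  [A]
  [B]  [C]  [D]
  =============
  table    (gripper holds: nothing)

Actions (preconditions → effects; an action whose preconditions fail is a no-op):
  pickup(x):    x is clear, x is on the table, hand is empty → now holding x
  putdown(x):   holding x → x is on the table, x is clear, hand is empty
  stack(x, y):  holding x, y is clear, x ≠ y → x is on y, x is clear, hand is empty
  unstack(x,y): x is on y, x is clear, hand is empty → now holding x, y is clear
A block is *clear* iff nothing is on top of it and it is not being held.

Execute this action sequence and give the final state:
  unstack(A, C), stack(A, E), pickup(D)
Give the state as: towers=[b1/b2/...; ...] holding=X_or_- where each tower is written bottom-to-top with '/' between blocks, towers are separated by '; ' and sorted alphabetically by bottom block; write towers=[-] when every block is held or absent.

step 1 (unstack(A, C)): towers=[B/E; C; D] holding=A
step 2 (stack(A, E)): towers=[B/E/A; C; D] holding=-
step 3 (pickup(D)): towers=[B/E/A; C] holding=D

towers=[B/E/A; C] holding=D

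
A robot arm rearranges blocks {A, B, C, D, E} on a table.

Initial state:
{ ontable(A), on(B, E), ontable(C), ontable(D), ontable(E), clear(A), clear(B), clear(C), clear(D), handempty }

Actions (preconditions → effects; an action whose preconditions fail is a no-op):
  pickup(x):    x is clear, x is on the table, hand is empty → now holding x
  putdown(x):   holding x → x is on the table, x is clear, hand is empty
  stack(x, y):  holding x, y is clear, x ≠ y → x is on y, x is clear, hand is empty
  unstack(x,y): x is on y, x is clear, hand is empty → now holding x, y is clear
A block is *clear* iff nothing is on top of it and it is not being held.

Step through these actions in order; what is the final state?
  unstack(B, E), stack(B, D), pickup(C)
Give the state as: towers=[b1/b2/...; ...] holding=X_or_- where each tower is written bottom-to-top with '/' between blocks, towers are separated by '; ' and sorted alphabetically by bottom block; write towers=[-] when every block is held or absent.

step 1 (unstack(B, E)): towers=[A; C; D; E] holding=B
step 2 (stack(B, D)): towers=[A; C; D/B; E] holding=-
step 3 (pickup(C)): towers=[A; D/B; E] holding=C

towers=[A; D/B; E] holding=C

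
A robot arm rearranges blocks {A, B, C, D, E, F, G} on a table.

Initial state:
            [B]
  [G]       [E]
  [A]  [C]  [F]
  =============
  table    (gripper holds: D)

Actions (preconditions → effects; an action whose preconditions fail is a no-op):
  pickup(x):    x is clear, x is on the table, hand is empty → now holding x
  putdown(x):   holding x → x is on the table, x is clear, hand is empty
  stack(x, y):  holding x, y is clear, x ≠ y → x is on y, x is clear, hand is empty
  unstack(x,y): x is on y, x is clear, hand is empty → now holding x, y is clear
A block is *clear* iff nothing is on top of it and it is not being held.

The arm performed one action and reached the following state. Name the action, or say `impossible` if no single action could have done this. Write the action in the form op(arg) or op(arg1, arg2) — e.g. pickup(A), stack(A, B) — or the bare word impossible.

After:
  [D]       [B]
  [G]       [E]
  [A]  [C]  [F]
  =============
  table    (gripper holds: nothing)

stack(D, G)

target: towers=[A/G/D; C; F/E/B] holding=-
        putdown(D) → towers=[A/G; C; D; F/E/B] holding=-
       stack(D, B) → towers=[A/G; C; F/E/B/D] holding=-
       stack(D, G) → towers=[A/G/D; C; F/E/B] holding=-  ← match
       stack(D, C) → towers=[A/G; C/D; F/E/B] holding=-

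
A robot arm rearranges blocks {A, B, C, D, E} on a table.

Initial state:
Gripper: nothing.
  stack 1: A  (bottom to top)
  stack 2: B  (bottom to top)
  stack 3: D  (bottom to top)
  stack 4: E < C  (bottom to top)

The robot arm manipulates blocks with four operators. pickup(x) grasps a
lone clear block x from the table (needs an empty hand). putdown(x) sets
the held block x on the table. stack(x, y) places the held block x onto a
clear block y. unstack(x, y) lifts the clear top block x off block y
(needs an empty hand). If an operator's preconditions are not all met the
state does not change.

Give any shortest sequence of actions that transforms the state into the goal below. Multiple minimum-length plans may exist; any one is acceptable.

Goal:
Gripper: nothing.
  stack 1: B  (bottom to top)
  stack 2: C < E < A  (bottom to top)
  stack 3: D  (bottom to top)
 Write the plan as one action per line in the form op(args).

unstack(C, E)
putdown(C)
pickup(E)
stack(E, C)
pickup(A)
stack(A, E)

step 1 (unstack(C, E)): towers=[A; B; D; E] holding=C
step 2 (putdown(C)): towers=[A; B; C; D; E] holding=-
step 3 (pickup(E)): towers=[A; B; C; D] holding=E
step 4 (stack(E, C)): towers=[A; B; C/E; D] holding=-
step 5 (pickup(A)): towers=[B; C/E; D] holding=A
step 6 (stack(A, E)): towers=[B; C/E/A; D] holding=-
goal check: towers=[B; C/E/A; D] holding=- — reached (length 6, optimal by BFS)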